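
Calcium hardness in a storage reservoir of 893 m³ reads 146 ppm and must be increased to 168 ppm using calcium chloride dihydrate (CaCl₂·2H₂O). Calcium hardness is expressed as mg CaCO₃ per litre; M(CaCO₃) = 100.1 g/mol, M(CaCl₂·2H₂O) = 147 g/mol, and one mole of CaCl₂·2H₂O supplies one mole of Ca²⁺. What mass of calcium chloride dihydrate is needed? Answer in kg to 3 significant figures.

Volume: 893 m³ = 893,000 L.
Hardness to add: (168 − 146) = 22 mg/L as CaCO₃ × 893,000 L = 19,650 g as CaCO₃.
Moles of Ca²⁺ (1 mol Ca²⁺ ≡ 1 mol CaCO₃): 19,650 / 100.1 g/mol = 196.3 mol.
Mass of CaCl₂·2H₂O: 196.3 × 147 = 28,850 g.

28.9 kg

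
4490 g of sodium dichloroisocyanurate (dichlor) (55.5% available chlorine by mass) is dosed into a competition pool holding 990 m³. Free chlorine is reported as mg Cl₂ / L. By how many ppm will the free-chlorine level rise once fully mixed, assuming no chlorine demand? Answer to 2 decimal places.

2.52 ppm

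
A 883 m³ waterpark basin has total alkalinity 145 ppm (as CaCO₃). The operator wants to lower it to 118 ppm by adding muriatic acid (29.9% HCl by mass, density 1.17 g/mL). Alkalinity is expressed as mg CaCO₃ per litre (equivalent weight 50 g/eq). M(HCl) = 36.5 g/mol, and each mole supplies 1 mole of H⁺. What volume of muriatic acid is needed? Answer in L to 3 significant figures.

49.7 L

Volume: 883 m³ = 883,000 L.
Alkalinity to neutralize: (145 − 118) = 27 mg/L as CaCO₃ × 883,000 L = 23,840 g as CaCO₃.
Equivalents of H⁺ required: 23,840 ÷ 50 g/eq = 476.8 eq = 476.8 mol HCl.
Mass of HCl: 476.8 × 36.5 = 17,400 g.
Mass of 29.9% solution: 17,400 / 0.299 = 58,210 g.
Volume: 58,210 g ÷ 1.17 g/mL = 49,750 mL.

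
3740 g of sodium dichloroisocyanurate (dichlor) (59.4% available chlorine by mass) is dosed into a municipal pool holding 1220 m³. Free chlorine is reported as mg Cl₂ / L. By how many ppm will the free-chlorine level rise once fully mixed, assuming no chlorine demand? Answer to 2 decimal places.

1.82 ppm

Volume: 1220 m³ = 1,220,000 L.
Available chlorine delivered: 3740 g × 0.594 = 2222 g as Cl₂.
Concentration rise: 2222 g / 1,220,000 L = 1.821 mg/L = 1.82 ppm.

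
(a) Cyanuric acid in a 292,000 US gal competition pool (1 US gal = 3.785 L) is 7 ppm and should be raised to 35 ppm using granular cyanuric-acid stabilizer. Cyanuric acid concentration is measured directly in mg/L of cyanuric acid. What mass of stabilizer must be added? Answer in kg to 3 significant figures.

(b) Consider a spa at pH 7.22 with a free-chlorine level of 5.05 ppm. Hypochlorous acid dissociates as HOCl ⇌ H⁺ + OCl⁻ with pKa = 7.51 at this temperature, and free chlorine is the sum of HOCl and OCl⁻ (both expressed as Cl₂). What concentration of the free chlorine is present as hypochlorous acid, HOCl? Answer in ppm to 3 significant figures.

(a) Volume: 292,000 US gal × 3.785 L/gal = 1,105,220 L.
(a) CYA to add: (35 − 7) = 28 mg/L × 1,105,220 L = 30,950 g cyanuric acid.

(b) [OCl⁻]/[HOCl] = 10^(pH − pKa) = 10^(7.22 − 7.51) = 10^-0.29 = 0.5129.
(b) Fraction as HOCl = 1 / (1 + 0.5129) = 0.661.
(b) HOCl = 0.661 × 5.05 ppm = 3.338 ppm.

(a) 30.9 kg; (b) 3.34 ppm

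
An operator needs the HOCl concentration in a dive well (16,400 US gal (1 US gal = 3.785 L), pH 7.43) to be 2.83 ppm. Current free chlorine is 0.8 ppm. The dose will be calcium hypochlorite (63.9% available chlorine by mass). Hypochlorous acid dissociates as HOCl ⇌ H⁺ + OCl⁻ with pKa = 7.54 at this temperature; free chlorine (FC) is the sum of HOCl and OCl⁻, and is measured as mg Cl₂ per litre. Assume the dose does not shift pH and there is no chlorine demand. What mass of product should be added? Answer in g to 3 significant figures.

Volume: 16,400 US gal × 3.785 L/gal = 62,074 L.
[OCl⁻]/[HOCl] = 10^(pH − pKa) = 10^(7.43 − 7.54) = 0.7762; fraction as HOCl = 1/(1 + 0.7762) = 0.563.
Free chlorine required for 2.83 ppm HOCl: 2.83 / 0.563 = 5.027 ppm.
FC to add: 5.027 − 0.8 = 4.227 mg/L as Cl₂.
Cl₂ equivalent: 4.227 mg/L × 62,074 L = 262.4 g.
Product at 63.9% available Cl: 262.4 / 0.639 = 410.6 g.

411 g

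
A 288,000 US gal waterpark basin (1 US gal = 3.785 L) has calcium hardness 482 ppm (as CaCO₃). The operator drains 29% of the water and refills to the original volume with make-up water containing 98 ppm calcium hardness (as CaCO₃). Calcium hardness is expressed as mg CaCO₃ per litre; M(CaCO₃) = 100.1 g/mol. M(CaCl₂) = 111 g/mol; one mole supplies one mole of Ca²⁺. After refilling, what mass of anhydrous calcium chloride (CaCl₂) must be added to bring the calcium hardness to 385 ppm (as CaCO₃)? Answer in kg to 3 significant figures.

17.4 kg

Volume: 288,000 US gal × 3.785 L/gal = 1,090,080 L.
After draining 29% and refilling: 482 × 0.71 + 98 × 0.29 = 370.64 ppm.
Deficit to target: 385 − 370.64 = 14.36 mg/L.
As CaCO₃: 14.36 mg/L × 1,090,080 L = 15,650 g; ÷ 100.1 = 156.4 mol Ca²⁺.
Mass: 156.4 × 111 = 17,360 g.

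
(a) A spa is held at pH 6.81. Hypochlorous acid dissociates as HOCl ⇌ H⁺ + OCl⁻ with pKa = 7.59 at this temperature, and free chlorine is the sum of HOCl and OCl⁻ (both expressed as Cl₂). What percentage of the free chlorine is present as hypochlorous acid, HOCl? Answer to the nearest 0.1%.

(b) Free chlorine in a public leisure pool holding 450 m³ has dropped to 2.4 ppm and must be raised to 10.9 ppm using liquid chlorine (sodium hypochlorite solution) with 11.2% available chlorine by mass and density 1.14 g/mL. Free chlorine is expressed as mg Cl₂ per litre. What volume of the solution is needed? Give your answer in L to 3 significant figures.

(a) 85.8%; (b) 30.0 L

(a) [OCl⁻]/[HOCl] = 10^(pH − pKa) = 10^(6.81 − 7.59) = 10^-0.78 = 0.166.
(a) Fraction as HOCl = 1 / (1 + 0.166) = 0.8577.

(b) Volume: 450 m³ = 450,000 L.
(b) Chlorine deficit: 10.9 − 2.4 = 8.5 ppm = 8.5 mg/L as Cl₂.
(b) Cl₂ equivalent needed: 8.5 mg/L × 450,000 L = 3,825,000 mg = 3825 g.
(b) Product at 11.2% available chlorine: 3825 / 0.112 = 34,150 g.
(b) Volume at density 1.14 g/mL: 34,150 g ÷ 1.14 g/mL = 29,960 mL.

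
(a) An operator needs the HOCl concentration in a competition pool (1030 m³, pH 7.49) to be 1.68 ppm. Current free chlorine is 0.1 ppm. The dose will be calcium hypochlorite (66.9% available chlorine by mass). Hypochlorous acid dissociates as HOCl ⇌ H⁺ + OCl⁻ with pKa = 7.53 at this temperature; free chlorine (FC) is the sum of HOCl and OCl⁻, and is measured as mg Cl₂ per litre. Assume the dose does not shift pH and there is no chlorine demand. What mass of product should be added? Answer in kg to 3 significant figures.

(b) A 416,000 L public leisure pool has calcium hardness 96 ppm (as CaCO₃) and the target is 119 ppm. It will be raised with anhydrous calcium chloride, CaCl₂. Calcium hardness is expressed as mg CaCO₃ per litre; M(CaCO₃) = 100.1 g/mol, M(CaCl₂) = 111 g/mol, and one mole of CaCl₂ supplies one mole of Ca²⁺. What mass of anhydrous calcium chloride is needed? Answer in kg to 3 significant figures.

(a) 4.79 kg; (b) 10.6 kg

(a) Volume: 1030 m³ = 1,030,000 L.
(a) [OCl⁻]/[HOCl] = 10^(pH − pKa) = 10^(7.49 − 7.53) = 0.912; fraction as HOCl = 1/(1 + 0.912) = 0.523.
(a) Free chlorine required for 1.68 ppm HOCl: 1.68 / 0.523 = 3.212 ppm.
(a) FC to add: 3.212 − 0.1 = 3.112 mg/L as Cl₂.
(a) Cl₂ equivalent: 3.112 mg/L × 1,030,000 L = 3206 g.
(a) Product at 66.9% available Cl: 3206 / 0.669 = 4792 g.

(b) Hardness to add: (119 − 96) = 23 mg/L as CaCO₃ × 416,000 L = 9568 g as CaCO₃.
(b) Moles of Ca²⁺ (1 mol Ca²⁺ ≡ 1 mol CaCO₃): 9568 / 100.1 g/mol = 95.58 mol.
(b) Mass of CaCl₂: 95.58 × 111 = 10,610 g.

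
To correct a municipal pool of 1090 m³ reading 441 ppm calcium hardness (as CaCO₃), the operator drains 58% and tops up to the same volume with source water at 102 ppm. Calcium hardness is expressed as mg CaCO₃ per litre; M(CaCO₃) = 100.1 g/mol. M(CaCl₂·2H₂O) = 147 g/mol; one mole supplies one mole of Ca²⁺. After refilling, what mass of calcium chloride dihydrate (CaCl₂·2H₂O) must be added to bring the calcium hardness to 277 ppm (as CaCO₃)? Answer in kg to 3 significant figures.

52.2 kg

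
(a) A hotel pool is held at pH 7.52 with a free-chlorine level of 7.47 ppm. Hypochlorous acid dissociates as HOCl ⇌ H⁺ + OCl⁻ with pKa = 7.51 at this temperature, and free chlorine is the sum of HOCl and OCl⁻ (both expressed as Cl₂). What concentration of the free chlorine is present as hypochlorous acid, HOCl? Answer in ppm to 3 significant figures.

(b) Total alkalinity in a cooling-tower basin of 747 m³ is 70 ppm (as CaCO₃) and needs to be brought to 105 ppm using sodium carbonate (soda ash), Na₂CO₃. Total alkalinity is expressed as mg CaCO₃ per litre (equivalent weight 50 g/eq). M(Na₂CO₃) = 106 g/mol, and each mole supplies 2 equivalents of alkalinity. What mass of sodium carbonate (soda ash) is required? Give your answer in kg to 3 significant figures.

(a) 3.69 ppm; (b) 27.7 kg

(a) [OCl⁻]/[HOCl] = 10^(pH − pKa) = 10^(7.52 − 7.51) = 10^0.01 = 1.023.
(a) Fraction as HOCl = 1 / (1 + 1.023) = 0.4942.
(a) HOCl = 0.4942 × 7.47 ppm = 3.692 ppm.

(b) Volume: 747 m³ = 747,000 L.
(b) Alkalinity to add: (105 − 70) = 35 mg/L as CaCO₃ × 747,000 L = 26,140 g as CaCO₃.
(b) Equivalents: 26,140 g ÷ 50 g/eq = 522.9 eq.
(b) Each mole of Na₂CO₃ supplies 2 eq, so 522.9 / 2 = 261.4 mol.
(b) Mass: 261.4 mol × 106 g/mol = 27,710 g.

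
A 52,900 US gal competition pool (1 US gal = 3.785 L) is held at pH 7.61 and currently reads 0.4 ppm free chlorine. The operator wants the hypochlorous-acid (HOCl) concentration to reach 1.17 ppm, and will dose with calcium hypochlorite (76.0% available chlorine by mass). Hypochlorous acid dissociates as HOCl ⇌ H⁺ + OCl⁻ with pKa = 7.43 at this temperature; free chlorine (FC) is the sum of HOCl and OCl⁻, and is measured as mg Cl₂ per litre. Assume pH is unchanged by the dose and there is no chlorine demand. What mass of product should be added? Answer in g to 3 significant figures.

669 g

Volume: 52,900 US gal × 3.785 L/gal = 200,226 L.
[OCl⁻]/[HOCl] = 10^(pH − pKa) = 10^(7.61 − 7.43) = 1.514; fraction as HOCl = 1/(1 + 1.514) = 0.3978.
Free chlorine required for 1.17 ppm HOCl: 1.17 / 0.3978 = 2.941 ppm.
FC to add: 2.941 − 0.4 = 2.541 mg/L as Cl₂.
Cl₂ equivalent: 2.541 mg/L × 200,226 L = 508.7 g.
Product at 76.0% available Cl: 508.7 / 0.76 = 669.4 g.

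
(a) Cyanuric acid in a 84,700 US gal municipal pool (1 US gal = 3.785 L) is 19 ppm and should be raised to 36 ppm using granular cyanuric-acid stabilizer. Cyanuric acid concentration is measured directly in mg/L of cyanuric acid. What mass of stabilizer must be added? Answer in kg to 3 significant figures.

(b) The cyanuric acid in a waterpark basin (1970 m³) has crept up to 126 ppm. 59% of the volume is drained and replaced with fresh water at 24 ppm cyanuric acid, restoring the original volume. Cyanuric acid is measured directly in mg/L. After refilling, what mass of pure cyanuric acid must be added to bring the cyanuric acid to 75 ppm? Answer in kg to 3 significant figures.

(a) 5.45 kg; (b) 18.1 kg

(a) Volume: 84,700 US gal × 3.785 L/gal = 320,590 L.
(a) CYA to add: (36 − 19) = 17 mg/L × 320,590 L = 5450 g cyanuric acid.

(b) Volume: 1970 m³ = 1,970,000 L.
(b) After draining 59% and refilling: 126 × 0.41 + 24 × 0.59 = 65.82 ppm.
(b) Deficit to target: 75 − 65.82 = 9.18 mg/L.
(b) Mass: 9.18 mg/L × 1,970,000 L = 18,080 g cyanuric acid.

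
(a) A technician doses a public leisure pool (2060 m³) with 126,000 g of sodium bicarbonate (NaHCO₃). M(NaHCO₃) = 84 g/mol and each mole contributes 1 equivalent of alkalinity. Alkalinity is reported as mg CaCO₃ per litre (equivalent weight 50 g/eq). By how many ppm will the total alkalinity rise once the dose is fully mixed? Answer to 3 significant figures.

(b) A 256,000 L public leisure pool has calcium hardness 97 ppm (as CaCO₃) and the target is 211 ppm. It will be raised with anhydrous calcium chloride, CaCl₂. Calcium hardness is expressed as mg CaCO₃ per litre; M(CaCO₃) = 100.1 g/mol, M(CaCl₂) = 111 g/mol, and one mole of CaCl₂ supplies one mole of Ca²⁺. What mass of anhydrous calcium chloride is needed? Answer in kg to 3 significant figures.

(a) 36.4 ppm; (b) 32.4 kg

(a) Volume: 2060 m³ = 2,060,000 L.
(a) Moles of NaHCO₃: 126,000 g ÷ 84 g/mol = 1500 mol → 1500 eq of alkalinity.
(a) As CaCO₃: 1500 eq × 50 g/eq = 75,000 g.
(a) Rise: 75,000 g / 2,060,000 L × 1000 = 36.41 mg/L.

(b) Hardness to add: (211 − 97) = 114 mg/L as CaCO₃ × 256,000 L = 29,180 g as CaCO₃.
(b) Moles of Ca²⁺ (1 mol Ca²⁺ ≡ 1 mol CaCO₃): 29,180 / 100.1 g/mol = 291.5 mol.
(b) Mass of CaCl₂: 291.5 × 111 = 32,360 g.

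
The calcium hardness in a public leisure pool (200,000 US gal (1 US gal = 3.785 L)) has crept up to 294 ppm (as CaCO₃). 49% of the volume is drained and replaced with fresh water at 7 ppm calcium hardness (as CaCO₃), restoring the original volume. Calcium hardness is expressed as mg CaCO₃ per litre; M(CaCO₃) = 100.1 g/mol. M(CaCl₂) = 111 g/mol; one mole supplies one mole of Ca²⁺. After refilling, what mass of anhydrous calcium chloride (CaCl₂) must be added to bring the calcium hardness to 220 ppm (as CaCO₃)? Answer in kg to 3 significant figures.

Volume: 200,000 US gal × 3.785 L/gal = 757,000 L.
After draining 49% and refilling: 294 × 0.51 + 7 × 0.49 = 153.37 ppm.
Deficit to target: 220 − 153.37 = 66.63 mg/L.
As CaCO₃: 66.63 mg/L × 757,000 L = 50,440 g; ÷ 100.1 = 503.9 mol Ca²⁺.
Mass: 503.9 × 111 = 55,930 g.

55.9 kg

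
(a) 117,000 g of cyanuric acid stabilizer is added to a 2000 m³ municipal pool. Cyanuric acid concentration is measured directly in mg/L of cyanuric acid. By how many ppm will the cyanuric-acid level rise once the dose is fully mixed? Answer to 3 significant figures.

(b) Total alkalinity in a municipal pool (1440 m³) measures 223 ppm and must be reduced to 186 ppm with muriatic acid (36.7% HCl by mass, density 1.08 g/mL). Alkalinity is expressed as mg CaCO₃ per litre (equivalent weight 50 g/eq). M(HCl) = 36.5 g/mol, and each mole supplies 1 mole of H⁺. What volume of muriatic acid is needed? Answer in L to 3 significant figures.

(a) Volume: 2000 m³ = 2,000,000 L.
(a) Rise: 117,000 g / 2,000,000 L × 1000 = 58.5 mg/L.

(b) Volume: 1440 m³ = 1,440,000 L.
(b) Alkalinity to neutralize: (223 − 186) = 37 mg/L as CaCO₃ × 1,440,000 L = 53,280 g as CaCO₃.
(b) Equivalents of H⁺ required: 53,280 ÷ 50 g/eq = 1066 eq = 1066 mol HCl.
(b) Mass of HCl: 1066 × 36.5 = 38,890 g.
(b) Mass of 36.7% solution: 38,890 / 0.367 = 106,000 g.
(b) Volume: 106,000 g ÷ 1.08 g/mL = 98,130 mL.

(a) 58.5 ppm; (b) 98.1 L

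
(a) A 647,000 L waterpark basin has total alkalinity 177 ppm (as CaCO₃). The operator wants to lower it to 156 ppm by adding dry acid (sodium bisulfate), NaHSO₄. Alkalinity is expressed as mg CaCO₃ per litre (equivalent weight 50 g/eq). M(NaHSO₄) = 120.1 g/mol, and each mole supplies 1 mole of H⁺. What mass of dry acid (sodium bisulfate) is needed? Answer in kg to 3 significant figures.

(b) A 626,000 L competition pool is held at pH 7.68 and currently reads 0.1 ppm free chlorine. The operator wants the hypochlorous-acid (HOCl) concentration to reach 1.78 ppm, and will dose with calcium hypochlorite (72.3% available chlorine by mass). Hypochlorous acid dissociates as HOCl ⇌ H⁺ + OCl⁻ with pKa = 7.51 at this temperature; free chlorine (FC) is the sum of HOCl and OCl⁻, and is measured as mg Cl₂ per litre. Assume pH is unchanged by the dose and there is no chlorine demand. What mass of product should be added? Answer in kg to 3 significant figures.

(a) 32.6 kg; (b) 3.73 kg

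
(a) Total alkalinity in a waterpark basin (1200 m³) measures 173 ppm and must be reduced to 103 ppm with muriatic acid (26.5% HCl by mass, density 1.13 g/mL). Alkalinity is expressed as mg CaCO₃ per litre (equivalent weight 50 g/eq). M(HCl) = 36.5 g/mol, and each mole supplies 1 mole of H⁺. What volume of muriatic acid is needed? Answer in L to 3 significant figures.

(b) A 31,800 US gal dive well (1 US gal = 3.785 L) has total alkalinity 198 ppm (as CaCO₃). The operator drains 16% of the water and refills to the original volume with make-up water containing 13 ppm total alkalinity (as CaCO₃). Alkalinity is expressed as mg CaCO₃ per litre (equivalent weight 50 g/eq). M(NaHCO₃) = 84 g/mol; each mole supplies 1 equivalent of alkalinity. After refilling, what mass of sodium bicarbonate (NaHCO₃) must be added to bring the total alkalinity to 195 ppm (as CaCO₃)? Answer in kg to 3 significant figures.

(a) Volume: 1200 m³ = 1,200,000 L.
(a) Alkalinity to neutralize: (173 − 103) = 70 mg/L as CaCO₃ × 1,200,000 L = 84,000 g as CaCO₃.
(a) Equivalents of H⁺ required: 84,000 ÷ 50 g/eq = 1680 eq = 1680 mol HCl.
(a) Mass of HCl: 1680 × 36.5 = 61,320 g.
(a) Mass of 26.5% solution: 61,320 / 0.265 = 231,400 g.
(a) Volume: 231,400 g ÷ 1.13 g/mL = 204,800 mL.

(b) Volume: 31,800 US gal × 3.785 L/gal = 120,363 L.
(b) After draining 16% and refilling: 198 × 0.84 + 13 × 0.16 = 168.4 ppm.
(b) Deficit to target: 195 − 168.4 = 26.6 mg/L.
(b) As CaCO₃: 26.6 mg/L × 120,363 L = 3202 g; ÷ 50 g/eq ÷ 1 = 64.03 mol NaHCO₃.
(b) Mass: 64.03 × 84 = 5379 g.

(a) 205 L; (b) 5.38 kg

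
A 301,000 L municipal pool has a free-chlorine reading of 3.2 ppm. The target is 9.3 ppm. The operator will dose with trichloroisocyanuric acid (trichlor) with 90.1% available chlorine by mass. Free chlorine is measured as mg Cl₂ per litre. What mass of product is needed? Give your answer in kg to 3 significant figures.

2.04 kg

Chlorine deficit: 9.3 − 3.2 = 6.1 ppm = 6.1 mg/L as Cl₂.
Cl₂ equivalent needed: 6.1 mg/L × 301,000 L = 1,836,000 mg = 1836 g.
Product at 90.1% available chlorine: 1836 / 0.901 = 2038 g.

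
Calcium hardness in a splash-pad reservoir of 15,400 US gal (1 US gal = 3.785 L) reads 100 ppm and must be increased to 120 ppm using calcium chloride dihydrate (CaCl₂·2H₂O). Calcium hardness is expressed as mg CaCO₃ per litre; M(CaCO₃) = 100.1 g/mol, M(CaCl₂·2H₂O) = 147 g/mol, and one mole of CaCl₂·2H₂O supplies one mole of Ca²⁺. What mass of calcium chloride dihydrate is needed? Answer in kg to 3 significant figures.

Volume: 15,400 US gal × 3.785 L/gal = 58,289 L.
Hardness to add: (120 − 100) = 20 mg/L as CaCO₃ × 58,289 L = 1166 g as CaCO₃.
Moles of Ca²⁺ (1 mol Ca²⁺ ≡ 1 mol CaCO₃): 1166 / 100.1 g/mol = 11.65 mol.
Mass of CaCl₂·2H₂O: 11.65 × 147 = 1712 g.

1.71 kg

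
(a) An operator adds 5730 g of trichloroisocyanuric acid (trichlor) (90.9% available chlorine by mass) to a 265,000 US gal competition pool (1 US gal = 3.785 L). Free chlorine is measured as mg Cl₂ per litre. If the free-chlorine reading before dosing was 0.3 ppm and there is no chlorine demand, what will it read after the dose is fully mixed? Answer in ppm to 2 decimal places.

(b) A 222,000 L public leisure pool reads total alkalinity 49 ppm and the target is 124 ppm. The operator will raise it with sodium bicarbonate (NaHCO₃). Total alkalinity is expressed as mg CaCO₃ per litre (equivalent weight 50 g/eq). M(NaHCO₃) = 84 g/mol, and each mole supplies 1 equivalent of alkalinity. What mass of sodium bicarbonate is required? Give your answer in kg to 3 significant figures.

(a) 5.49 ppm; (b) 28.0 kg

(a) Volume: 265,000 US gal × 3.785 L/gal = 1,003,025 L.
(a) Available chlorine delivered: 5730 g × 0.909 = 5209 g as Cl₂.
(a) Concentration rise: 5209 g / 1,003,025 L = 5.193 mg/L = 5.19 ppm.
(a) Final FC: 0.3 + 5.19 = 5.49 ppm.

(b) Alkalinity to add: (124 − 49) = 75 mg/L as CaCO₃ × 222,000 L = 16,650 g as CaCO₃.
(b) Equivalents: 16,650 g ÷ 50 g/eq = 333 eq.
(b) NaHCO₃ supplies 1 eq per mole → 333 mol.
(b) Mass: 333 mol × 84 g/mol = 27,970 g.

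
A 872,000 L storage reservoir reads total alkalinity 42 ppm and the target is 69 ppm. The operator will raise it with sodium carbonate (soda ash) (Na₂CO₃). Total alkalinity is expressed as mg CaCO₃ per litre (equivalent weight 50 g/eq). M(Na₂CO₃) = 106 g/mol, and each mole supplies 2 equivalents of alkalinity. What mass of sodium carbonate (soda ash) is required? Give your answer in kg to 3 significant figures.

Alkalinity to add: (69 − 42) = 27 mg/L as CaCO₃ × 872,000 L = 23,540 g as CaCO₃.
Equivalents: 23,540 g ÷ 50 g/eq = 470.9 eq.
Each mole of Na₂CO₃ supplies 2 eq, so 470.9 / 2 = 235.4 mol.
Mass: 235.4 mol × 106 g/mol = 24,960 g.

25.0 kg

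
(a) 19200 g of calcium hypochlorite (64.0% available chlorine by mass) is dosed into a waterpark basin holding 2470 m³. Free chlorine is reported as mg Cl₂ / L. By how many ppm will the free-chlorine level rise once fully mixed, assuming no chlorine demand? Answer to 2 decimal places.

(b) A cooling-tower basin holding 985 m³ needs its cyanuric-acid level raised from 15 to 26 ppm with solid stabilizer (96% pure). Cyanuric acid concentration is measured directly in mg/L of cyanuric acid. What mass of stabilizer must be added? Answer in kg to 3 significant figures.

(a) 4.97 ppm; (b) 11.3 kg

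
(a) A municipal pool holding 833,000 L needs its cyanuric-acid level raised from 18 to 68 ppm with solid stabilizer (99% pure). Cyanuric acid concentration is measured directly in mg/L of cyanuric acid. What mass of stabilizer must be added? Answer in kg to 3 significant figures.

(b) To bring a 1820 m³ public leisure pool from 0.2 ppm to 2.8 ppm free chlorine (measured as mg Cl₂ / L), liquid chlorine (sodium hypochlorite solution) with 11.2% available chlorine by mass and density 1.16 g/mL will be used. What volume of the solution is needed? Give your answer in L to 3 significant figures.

(a) CYA to add: (68 − 18) = 50 mg/L × 833,000 L = 41,650 g cyanuric acid.
(a) At 99% purity: 41,650 / 0.99 = 42,070 g product.

(b) Volume: 1820 m³ = 1,820,000 L.
(b) Chlorine deficit: 2.8 − 0.2 = 2.6 ppm = 2.6 mg/L as Cl₂.
(b) Cl₂ equivalent needed: 2.6 mg/L × 1,820,000 L = 4,732,000 mg = 4732 g.
(b) Product at 11.2% available chlorine: 4732 / 0.112 = 42,250 g.
(b) Volume at density 1.16 g/mL: 42,250 g ÷ 1.16 g/mL = 36,420 mL.

(a) 42.1 kg; (b) 36.4 L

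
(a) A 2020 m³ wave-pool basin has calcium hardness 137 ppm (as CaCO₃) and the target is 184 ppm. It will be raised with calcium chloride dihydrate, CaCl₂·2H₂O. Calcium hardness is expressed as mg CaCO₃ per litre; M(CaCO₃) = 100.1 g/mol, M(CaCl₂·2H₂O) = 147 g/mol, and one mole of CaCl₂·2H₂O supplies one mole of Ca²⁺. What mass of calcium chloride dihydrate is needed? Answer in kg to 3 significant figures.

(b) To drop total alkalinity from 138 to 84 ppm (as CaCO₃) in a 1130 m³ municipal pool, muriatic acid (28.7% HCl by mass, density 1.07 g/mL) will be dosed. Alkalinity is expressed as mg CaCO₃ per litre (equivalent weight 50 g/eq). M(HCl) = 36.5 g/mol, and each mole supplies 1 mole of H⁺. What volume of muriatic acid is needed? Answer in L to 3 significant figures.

(a) 139 kg; (b) 145 L

(a) Volume: 2020 m³ = 2,020,000 L.
(a) Hardness to add: (184 − 137) = 47 mg/L as CaCO₃ × 2,020,000 L = 94,940 g as CaCO₃.
(a) Moles of Ca²⁺ (1 mol Ca²⁺ ≡ 1 mol CaCO₃): 94,940 / 100.1 g/mol = 948.5 mol.
(a) Mass of CaCl₂·2H₂O: 948.5 × 147 = 139,400 g.

(b) Volume: 1130 m³ = 1,130,000 L.
(b) Alkalinity to neutralize: (138 − 84) = 54 mg/L as CaCO₃ × 1,130,000 L = 61,020 g as CaCO₃.
(b) Equivalents of H⁺ required: 61,020 ÷ 50 g/eq = 1220 eq = 1220 mol HCl.
(b) Mass of HCl: 1220 × 36.5 = 44,540 g.
(b) Mass of 28.7% solution: 44,540 / 0.287 = 155,200 g.
(b) Volume: 155,200 g ÷ 1.07 g/mL = 145,100 mL.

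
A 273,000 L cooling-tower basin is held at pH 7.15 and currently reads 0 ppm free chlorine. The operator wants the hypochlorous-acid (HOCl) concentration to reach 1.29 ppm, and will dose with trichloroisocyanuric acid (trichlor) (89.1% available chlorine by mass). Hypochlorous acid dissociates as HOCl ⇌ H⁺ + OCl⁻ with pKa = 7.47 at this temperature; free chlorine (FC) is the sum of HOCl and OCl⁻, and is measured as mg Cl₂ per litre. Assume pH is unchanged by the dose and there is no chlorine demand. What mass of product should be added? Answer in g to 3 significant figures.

[OCl⁻]/[HOCl] = 10^(pH − pKa) = 10^(7.15 − 7.47) = 0.4786; fraction as HOCl = 1/(1 + 0.4786) = 0.6763.
Free chlorine required for 1.29 ppm HOCl: 1.29 / 0.6763 = 1.907 ppm.
FC to add: 1.907 − 0 = 1.907 mg/L as Cl₂.
Cl₂ equivalent: 1.907 mg/L × 273,000 L = 520.7 g.
Product at 89.1% available Cl: 520.7 / 0.891 = 584.4 g.

584 g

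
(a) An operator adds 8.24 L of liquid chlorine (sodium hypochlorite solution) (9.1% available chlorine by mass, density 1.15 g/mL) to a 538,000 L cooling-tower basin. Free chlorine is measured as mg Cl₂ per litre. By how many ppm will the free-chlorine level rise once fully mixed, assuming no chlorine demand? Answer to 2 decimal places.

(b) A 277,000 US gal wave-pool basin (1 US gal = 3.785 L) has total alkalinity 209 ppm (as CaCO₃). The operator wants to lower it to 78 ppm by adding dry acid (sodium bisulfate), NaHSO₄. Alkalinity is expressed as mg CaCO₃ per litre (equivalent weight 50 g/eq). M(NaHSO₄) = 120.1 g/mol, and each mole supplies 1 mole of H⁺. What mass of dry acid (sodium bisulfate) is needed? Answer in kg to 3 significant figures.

(a) 1.60 ppm; (b) 330 kg

(a) Mass of solution: 8.24 L × 1000 mL/L × 1.15 g/mL = 9476 g.
(a) Available chlorine delivered: 9476 g × 0.091 = 862.3 g as Cl₂.
(a) Concentration rise: 862.3 g / 538,000 L = 1.603 mg/L = 1.60 ppm.

(b) Volume: 277,000 US gal × 3.785 L/gal = 1,048,445 L.
(b) Alkalinity to neutralize: (209 − 78) = 131 mg/L as CaCO₃ × 1,048,445 L = 137,300 g as CaCO₃.
(b) Equivalents of H⁺ required: 137,300 ÷ 50 g/eq = 2747 eq = 2747 mol NaHSO₄.
(b) Mass of NaHSO₄: 2747 × 120.1 = 329,900 g.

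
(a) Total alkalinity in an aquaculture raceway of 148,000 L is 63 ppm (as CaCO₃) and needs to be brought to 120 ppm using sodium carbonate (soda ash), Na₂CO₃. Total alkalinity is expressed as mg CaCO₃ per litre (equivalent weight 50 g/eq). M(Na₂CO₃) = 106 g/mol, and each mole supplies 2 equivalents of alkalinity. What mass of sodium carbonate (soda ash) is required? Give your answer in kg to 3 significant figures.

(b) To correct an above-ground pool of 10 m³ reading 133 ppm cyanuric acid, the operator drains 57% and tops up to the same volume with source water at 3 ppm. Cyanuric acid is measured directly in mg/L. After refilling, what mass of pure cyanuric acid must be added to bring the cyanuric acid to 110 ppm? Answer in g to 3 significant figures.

(a) 8.94 kg; (b) 511 g

(a) Alkalinity to add: (120 − 63) = 57 mg/L as CaCO₃ × 148,000 L = 8436 g as CaCO₃.
(a) Equivalents: 8436 g ÷ 50 g/eq = 168.7 eq.
(a) Each mole of Na₂CO₃ supplies 2 eq, so 168.7 / 2 = 84.36 mol.
(a) Mass: 84.36 mol × 106 g/mol = 8942 g.

(b) Volume: 10 m³ = 10,000 L.
(b) After draining 57% and refilling: 133 × 0.43 + 3 × 0.57 = 58.9 ppm.
(b) Deficit to target: 110 − 58.9 = 51.1 mg/L.
(b) Mass: 51.1 mg/L × 10,000 L = 511 g cyanuric acid.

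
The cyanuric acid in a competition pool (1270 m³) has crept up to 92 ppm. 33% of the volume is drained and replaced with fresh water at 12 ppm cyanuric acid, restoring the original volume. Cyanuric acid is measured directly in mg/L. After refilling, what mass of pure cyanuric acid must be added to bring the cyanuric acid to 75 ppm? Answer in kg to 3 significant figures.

Volume: 1270 m³ = 1,270,000 L.
After draining 33% and refilling: 92 × 0.67 + 12 × 0.33 = 65.6 ppm.
Deficit to target: 75 − 65.6 = 9.4 mg/L.
Mass: 9.4 mg/L × 1,270,000 L = 11,940 g cyanuric acid.

11.9 kg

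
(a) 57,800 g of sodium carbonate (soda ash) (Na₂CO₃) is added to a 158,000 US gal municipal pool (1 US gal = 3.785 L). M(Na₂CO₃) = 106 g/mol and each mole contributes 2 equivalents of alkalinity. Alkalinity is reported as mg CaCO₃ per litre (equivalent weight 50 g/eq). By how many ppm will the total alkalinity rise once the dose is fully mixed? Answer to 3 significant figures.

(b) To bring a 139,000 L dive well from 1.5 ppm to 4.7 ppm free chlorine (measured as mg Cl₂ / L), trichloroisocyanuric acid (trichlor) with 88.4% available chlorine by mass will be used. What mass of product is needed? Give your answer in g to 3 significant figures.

(a) 91.2 ppm; (b) 503 g

(a) Volume: 158,000 US gal × 3.785 L/gal = 598,030 L.
(a) Moles of Na₂CO₃: 57,800 g ÷ 106 g/mol = 545.3 mol → 1091 eq of alkalinity.
(a) As CaCO₃: 1091 eq × 50 g/eq = 54,530 g.
(a) Rise: 54,530 g / 598,030 L × 1000 = 91.18 mg/L.

(b) Chlorine deficit: 4.7 − 1.5 = 3.2 ppm = 3.2 mg/L as Cl₂.
(b) Cl₂ equivalent needed: 3.2 mg/L × 139,000 L = 444,800 mg = 444.8 g.
(b) Product at 88.4% available chlorine: 444.8 / 0.884 = 503.2 g.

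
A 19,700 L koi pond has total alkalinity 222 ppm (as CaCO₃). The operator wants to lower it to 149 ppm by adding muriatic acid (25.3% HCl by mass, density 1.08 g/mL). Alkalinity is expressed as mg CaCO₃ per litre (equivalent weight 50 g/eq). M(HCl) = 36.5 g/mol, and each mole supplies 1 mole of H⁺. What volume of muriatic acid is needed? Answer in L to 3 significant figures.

3.84 L

Alkalinity to neutralize: (222 − 149) = 73 mg/L as CaCO₃ × 19,700 L = 1438 g as CaCO₃.
Equivalents of H⁺ required: 1438 ÷ 50 g/eq = 28.76 eq = 28.76 mol HCl.
Mass of HCl: 28.76 × 36.5 = 1050 g.
Mass of 25.3% solution: 1050 / 0.253 = 4149 g.
Volume: 4149 g ÷ 1.08 g/mL = 3842 mL.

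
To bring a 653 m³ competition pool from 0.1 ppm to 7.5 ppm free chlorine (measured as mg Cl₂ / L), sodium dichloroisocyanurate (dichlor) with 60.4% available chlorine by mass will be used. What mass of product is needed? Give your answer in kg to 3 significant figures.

Volume: 653 m³ = 653,000 L.
Chlorine deficit: 7.5 − 0.1 = 7.4 ppm = 7.4 mg/L as Cl₂.
Cl₂ equivalent needed: 7.4 mg/L × 653,000 L = 4,832,000 mg = 4832 g.
Product at 60.4% available chlorine: 4832 / 0.604 = 8000 g.

8.00 kg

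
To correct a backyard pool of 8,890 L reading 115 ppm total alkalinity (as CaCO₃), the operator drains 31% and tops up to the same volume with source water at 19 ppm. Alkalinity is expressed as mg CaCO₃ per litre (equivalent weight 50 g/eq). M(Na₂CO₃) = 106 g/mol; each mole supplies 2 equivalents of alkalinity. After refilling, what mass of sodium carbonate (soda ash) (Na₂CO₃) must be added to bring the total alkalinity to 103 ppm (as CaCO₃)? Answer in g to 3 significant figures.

167 g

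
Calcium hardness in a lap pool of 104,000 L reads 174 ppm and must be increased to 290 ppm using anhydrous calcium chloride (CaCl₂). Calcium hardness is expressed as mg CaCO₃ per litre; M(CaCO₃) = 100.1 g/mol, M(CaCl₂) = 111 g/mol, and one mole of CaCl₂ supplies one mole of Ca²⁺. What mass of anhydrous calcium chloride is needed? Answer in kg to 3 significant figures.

13.4 kg

Hardness to add: (290 − 174) = 116 mg/L as CaCO₃ × 104,000 L = 12,060 g as CaCO₃.
Moles of Ca²⁺ (1 mol Ca²⁺ ≡ 1 mol CaCO₃): 12,060 / 100.1 g/mol = 120.5 mol.
Mass of CaCl₂: 120.5 × 111 = 13,380 g.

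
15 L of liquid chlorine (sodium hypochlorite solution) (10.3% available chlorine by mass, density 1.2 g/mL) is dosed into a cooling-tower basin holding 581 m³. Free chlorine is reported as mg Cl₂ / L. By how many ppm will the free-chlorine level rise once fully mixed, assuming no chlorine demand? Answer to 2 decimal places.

Volume: 581 m³ = 581,000 L.
Mass of solution: 15 L × 1000 mL/L × 1.2 g/mL = 18,000 g.
Available chlorine delivered: 18,000 g × 0.103 = 1854 g as Cl₂.
Concentration rise: 1854 g / 581,000 L = 3.191 mg/L = 3.19 ppm.

3.19 ppm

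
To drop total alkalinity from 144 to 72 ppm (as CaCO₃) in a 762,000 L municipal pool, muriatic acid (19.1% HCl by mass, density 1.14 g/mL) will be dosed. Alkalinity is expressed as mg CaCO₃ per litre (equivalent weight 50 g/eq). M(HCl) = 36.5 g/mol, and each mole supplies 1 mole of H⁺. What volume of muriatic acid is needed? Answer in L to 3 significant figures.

Alkalinity to neutralize: (144 − 72) = 72 mg/L as CaCO₃ × 762,000 L = 54,860 g as CaCO₃.
Equivalents of H⁺ required: 54,860 ÷ 50 g/eq = 1097 eq = 1097 mol HCl.
Mass of HCl: 1097 × 36.5 = 40,050 g.
Mass of 19.1% solution: 40,050 / 0.191 = 209,700 g.
Volume: 209,700 g ÷ 1.14 g/mL = 183,900 mL.

184 L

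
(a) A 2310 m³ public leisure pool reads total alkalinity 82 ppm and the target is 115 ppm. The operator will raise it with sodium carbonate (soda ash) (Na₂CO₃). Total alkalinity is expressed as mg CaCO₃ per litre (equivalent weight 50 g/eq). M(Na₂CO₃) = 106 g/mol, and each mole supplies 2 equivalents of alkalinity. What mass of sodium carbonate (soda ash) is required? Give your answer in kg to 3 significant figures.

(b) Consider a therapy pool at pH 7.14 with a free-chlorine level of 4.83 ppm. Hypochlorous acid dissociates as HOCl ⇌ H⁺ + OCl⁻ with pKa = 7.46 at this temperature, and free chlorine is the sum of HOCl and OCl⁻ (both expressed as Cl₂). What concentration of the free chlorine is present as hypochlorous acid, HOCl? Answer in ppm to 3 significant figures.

(a) Volume: 2310 m³ = 2,310,000 L.
(a) Alkalinity to add: (115 − 82) = 33 mg/L as CaCO₃ × 2,310,000 L = 76,230 g as CaCO₃.
(a) Equivalents: 76,230 g ÷ 50 g/eq = 1525 eq.
(a) Each mole of Na₂CO₃ supplies 2 eq, so 1525 / 2 = 762.3 mol.
(a) Mass: 762.3 mol × 106 g/mol = 80,800 g.

(b) [OCl⁻]/[HOCl] = 10^(pH − pKa) = 10^(7.14 − 7.46) = 10^-0.32 = 0.4786.
(b) Fraction as HOCl = 1 / (1 + 0.4786) = 0.6763.
(b) HOCl = 0.6763 × 4.83 ppm = 3.267 ppm.

(a) 80.8 kg; (b) 3.27 ppm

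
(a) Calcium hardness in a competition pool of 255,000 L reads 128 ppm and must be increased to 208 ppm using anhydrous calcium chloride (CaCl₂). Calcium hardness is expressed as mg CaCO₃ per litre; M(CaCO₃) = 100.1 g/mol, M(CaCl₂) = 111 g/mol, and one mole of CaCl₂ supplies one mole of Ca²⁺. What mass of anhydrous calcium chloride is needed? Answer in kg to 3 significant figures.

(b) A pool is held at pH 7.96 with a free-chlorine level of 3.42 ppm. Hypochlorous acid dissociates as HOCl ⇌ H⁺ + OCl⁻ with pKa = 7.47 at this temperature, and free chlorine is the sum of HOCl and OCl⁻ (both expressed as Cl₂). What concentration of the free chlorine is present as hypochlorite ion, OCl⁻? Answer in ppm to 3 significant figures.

(a) 22.6 kg; (b) 2.58 ppm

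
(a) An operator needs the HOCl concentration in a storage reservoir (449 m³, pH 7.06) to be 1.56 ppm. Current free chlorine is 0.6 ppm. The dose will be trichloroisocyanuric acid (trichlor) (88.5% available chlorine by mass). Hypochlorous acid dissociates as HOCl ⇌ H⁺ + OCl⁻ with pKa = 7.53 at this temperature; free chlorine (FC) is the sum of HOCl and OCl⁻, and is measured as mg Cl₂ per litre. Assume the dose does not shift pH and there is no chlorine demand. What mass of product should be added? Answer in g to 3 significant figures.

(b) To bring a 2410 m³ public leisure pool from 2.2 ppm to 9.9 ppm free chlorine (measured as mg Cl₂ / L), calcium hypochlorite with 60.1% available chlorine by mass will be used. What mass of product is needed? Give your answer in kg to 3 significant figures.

(a) Volume: 449 m³ = 449,000 L.
(a) [OCl⁻]/[HOCl] = 10^(pH − pKa) = 10^(7.06 − 7.53) = 0.3388; fraction as HOCl = 1/(1 + 0.3388) = 0.7469.
(a) Free chlorine required for 1.56 ppm HOCl: 1.56 / 0.7469 = 2.089 ppm.
(a) FC to add: 2.089 − 0.6 = 1.489 mg/L as Cl₂.
(a) Cl₂ equivalent: 1.489 mg/L × 449,000 L = 668.4 g.
(a) Product at 88.5% available Cl: 668.4 / 0.885 = 755.2 g.

(b) Volume: 2410 m³ = 2,410,000 L.
(b) Chlorine deficit: 9.9 − 2.2 = 7.7 ppm = 7.7 mg/L as Cl₂.
(b) Cl₂ equivalent needed: 7.7 mg/L × 2,410,000 L = 18,560,000 mg = 18,560 g.
(b) Product at 60.1% available chlorine: 18,560 / 0.601 = 30,880 g.

(a) 755 g; (b) 30.9 kg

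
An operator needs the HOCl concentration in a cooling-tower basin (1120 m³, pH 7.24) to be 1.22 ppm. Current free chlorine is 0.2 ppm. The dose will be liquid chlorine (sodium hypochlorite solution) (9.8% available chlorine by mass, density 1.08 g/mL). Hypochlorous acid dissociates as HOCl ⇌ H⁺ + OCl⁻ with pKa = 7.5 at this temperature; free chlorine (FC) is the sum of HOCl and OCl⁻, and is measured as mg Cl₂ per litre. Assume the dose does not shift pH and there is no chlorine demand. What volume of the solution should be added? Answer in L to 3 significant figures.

17.9 L

Volume: 1120 m³ = 1,120,000 L.
[OCl⁻]/[HOCl] = 10^(pH − pKa) = 10^(7.24 − 7.5) = 0.5495; fraction as HOCl = 1/(1 + 0.5495) = 0.6454.
Free chlorine required for 1.22 ppm HOCl: 1.22 / 0.6454 = 1.89 ppm.
FC to add: 1.89 − 0.2 = 1.69 mg/L as Cl₂.
Cl₂ equivalent: 1.69 mg/L × 1,120,000 L = 1893 g.
Product at 9.8% available Cl: 1893 / 0.098 = 19,320 g.
Volume: 19,320 g ÷ 1.08 g/mL = 17,890 mL.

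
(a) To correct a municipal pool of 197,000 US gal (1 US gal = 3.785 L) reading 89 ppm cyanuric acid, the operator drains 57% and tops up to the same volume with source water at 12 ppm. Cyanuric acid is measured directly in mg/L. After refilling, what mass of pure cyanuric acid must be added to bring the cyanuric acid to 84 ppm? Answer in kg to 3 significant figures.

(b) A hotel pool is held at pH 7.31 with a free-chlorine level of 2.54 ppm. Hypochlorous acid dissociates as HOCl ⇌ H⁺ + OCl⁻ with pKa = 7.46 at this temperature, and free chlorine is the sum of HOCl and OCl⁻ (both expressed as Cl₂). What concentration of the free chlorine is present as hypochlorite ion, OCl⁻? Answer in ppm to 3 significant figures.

(a) 29.0 kg; (b) 1.05 ppm

(a) Volume: 197,000 US gal × 3.785 L/gal = 745,645 L.
(a) After draining 57% and refilling: 89 × 0.43 + 12 × 0.57 = 45.11 ppm.
(a) Deficit to target: 84 − 45.11 = 38.89 mg/L.
(a) Mass: 38.89 mg/L × 745,645 L = 29,000 g cyanuric acid.

(b) [OCl⁻]/[HOCl] = 10^(pH − pKa) = 10^(7.31 − 7.46) = 10^-0.15 = 0.7079.
(b) Fraction as HOCl = 1 / (1 + 0.7079) = 0.5855.
(b) OCl⁻ = (1 − 0.5855) × 2.54 ppm = 1.053 ppm.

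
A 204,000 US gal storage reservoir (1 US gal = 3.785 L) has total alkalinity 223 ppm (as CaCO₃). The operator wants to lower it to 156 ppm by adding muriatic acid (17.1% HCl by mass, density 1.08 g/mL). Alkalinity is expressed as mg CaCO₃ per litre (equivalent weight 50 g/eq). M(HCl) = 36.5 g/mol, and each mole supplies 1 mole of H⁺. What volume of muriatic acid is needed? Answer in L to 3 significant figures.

204 L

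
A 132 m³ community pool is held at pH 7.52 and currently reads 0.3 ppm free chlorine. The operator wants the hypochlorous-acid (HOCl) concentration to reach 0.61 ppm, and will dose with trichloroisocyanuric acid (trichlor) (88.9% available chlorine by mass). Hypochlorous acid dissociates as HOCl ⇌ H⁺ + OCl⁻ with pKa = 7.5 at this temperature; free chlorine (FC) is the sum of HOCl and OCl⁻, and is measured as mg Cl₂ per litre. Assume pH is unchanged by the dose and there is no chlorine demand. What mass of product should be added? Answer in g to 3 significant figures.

Volume: 132 m³ = 132,000 L.
[OCl⁻]/[HOCl] = 10^(pH − pKa) = 10^(7.52 − 7.5) = 1.047; fraction as HOCl = 1/(1 + 1.047) = 0.4885.
Free chlorine required for 0.61 ppm HOCl: 0.61 / 0.4885 = 1.249 ppm.
FC to add: 1.249 − 0.3 = 0.9487 mg/L as Cl₂.
Cl₂ equivalent: 0.9487 mg/L × 132,000 L = 125.2 g.
Product at 88.9% available Cl: 125.2 / 0.889 = 140.9 g.

141 g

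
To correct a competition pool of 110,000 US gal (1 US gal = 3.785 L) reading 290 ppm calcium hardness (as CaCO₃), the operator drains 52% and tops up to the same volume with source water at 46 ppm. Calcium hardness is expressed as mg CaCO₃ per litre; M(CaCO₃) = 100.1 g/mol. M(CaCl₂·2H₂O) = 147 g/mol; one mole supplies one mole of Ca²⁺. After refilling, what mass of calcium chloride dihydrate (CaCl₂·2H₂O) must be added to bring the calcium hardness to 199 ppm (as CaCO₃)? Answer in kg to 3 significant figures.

Volume: 110,000 US gal × 3.785 L/gal = 416,350 L.
After draining 52% and refilling: 290 × 0.48 + 46 × 0.52 = 163.12 ppm.
Deficit to target: 199 − 163.12 = 35.88 mg/L.
As CaCO₃: 35.88 mg/L × 416,350 L = 14,940 g; ÷ 100.1 = 149.2 mol Ca²⁺.
Mass: 149.2 × 147 = 21,940 g.

21.9 kg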